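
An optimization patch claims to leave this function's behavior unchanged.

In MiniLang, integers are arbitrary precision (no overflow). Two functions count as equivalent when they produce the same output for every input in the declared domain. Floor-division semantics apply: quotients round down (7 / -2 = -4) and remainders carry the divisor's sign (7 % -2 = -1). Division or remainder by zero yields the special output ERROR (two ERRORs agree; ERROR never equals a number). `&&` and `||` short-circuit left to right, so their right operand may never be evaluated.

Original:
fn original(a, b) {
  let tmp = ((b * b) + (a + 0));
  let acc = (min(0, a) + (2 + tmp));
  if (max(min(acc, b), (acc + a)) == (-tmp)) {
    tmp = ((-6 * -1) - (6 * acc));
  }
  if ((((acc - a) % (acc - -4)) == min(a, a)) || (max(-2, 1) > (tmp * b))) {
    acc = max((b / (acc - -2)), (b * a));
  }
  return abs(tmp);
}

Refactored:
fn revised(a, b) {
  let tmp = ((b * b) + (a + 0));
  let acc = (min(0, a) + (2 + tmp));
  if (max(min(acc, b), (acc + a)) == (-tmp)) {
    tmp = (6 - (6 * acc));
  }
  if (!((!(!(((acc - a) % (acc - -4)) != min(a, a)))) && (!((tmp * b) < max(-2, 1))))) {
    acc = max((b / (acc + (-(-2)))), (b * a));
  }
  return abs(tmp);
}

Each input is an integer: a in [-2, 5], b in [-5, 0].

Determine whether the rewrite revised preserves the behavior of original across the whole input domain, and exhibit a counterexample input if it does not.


Comparing the listings, the differences include: arithmetic usage differs, and boolean connective usage differs, and constant usage differs, and comparison usage differs.
Tracing a=2, b=-2: original: tmp=6, then acc=8, then (max(min(acc, b), (acc + a)) == (-tmp)) is false, then ((((acc - a) % (acc - -4)) == min(a, a)) || (max(-2, 1) > (tmp * b))) is true, then acc=-1, then returns 6 | revised: tmp=6, then acc=8, then (max(min(acc, b), (acc + a)) == (-tmp)) is false, then (!((!(!(((acc - a) % (acc - -4)) != min(a, a)))) && (!((tmp * b) < max(-2, 1))))) is true, then acc=-1, then returns 6 — matching result 6.
Across all 48 domain points the two functions coincide.
verdict: equivalent


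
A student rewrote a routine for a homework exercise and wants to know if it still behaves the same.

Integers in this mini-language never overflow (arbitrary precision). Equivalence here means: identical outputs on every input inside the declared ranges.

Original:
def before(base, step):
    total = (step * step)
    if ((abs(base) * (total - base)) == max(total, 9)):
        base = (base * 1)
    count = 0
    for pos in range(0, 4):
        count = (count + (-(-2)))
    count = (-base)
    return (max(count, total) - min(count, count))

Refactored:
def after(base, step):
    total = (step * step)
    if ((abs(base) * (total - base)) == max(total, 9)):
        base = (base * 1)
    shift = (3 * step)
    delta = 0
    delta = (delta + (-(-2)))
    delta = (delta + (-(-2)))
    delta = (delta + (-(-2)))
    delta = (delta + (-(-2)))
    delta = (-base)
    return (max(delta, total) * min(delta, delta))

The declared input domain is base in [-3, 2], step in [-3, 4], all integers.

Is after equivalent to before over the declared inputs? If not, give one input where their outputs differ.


Consider the input base=-3, step=-3.
before: total=9, then ((abs(base) * (total - base)) == max(total, 9)) is false, then count=0, then (pos=0), then count=2, then (pos=1), then count=4, then (pos=2), then count=6, then (pos=3), then count=8, then count=3, then returns 6
after: total=9, then ((abs(base) * (total - base)) == max(total, 9)) is false, then shift=-9, then delta=0, then delta=2, then delta=4, then delta=6, then delta=8, then delta=3, then returns 27
6 against 27: the behavior changed.
verdict: not equivalent; witness: base=-3, step=-3


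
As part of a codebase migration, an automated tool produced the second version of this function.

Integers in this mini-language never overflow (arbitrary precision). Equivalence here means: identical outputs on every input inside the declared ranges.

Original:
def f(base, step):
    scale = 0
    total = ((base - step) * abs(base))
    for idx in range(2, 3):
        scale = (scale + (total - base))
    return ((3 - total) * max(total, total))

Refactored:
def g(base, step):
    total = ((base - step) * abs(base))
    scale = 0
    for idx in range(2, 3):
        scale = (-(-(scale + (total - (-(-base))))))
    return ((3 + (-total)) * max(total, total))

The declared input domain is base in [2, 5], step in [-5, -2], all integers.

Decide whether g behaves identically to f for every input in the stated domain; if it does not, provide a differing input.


Differences: arithmetic usage differs — yet all 16 inputs agree.
verdict: equivalent


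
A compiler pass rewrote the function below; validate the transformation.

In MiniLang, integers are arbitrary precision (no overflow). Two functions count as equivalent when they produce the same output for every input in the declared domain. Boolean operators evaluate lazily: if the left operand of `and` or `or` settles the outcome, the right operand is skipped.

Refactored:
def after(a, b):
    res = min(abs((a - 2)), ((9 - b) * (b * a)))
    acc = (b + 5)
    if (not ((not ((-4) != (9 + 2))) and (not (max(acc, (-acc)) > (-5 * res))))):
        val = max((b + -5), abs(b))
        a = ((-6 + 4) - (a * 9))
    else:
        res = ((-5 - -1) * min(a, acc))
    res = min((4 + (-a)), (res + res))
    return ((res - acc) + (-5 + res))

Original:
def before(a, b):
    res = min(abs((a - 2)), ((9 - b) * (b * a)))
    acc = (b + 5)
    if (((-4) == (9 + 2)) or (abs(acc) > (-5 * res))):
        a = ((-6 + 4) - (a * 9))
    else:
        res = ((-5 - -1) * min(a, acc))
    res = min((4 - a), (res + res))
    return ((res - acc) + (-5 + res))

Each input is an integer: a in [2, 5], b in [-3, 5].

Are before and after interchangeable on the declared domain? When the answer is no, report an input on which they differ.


Evaluate both at a=2, b=-3.
before: res=-72, then acc=2, then (((-4) == (9 + 2)) or (abs(acc) > (-5 * res))) is false, then res=-8, then res=-16, then returns -39
after: res=-72, then acc=2, then (not ((not ((-4) != (9 + 2))) and (not (max(acc, (-acc)) > (-5 * res))))) is true, then val=3, then a=-20, then res=-144, then returns -295
-39 against -295: the behavior changed.
verdict: not equivalent; witness: a=2, b=-3


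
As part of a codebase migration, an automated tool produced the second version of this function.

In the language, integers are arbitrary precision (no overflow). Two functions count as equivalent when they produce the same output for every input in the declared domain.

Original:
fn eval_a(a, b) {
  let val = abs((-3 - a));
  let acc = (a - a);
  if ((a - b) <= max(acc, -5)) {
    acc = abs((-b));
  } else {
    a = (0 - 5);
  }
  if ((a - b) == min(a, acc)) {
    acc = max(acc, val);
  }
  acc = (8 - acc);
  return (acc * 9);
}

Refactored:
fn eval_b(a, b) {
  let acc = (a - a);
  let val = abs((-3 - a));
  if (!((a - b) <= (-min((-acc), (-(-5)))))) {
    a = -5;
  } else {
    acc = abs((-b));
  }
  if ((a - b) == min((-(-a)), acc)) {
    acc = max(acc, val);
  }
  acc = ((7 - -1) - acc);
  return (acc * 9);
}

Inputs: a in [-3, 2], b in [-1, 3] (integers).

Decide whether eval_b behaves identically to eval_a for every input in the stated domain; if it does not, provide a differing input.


Side by side, the visible changes include: constant usage differs, and min/max/abs usage differs, and boolean connective usage differs.
Tracing a=-1, b=0: eval_a: val=2, then acc=0, then ((a - b) <= max(acc, -5)) is true, then acc=0, then ((a - b) == min(a, acc)) is true, then acc=2, then acc=6, then returns 54 | eval_b: acc=0, then val=2, then (!((a - b) <= (-min((-acc), (-(-5)))))) is false, then acc=0, then ((a - b) == min((-(-a)), acc)) is true, then acc=2, then acc=6, then returns 54 — matching result 54.
An exhaustive pass over the 30 declared inputs shows identical outputs.
verdict: equivalent


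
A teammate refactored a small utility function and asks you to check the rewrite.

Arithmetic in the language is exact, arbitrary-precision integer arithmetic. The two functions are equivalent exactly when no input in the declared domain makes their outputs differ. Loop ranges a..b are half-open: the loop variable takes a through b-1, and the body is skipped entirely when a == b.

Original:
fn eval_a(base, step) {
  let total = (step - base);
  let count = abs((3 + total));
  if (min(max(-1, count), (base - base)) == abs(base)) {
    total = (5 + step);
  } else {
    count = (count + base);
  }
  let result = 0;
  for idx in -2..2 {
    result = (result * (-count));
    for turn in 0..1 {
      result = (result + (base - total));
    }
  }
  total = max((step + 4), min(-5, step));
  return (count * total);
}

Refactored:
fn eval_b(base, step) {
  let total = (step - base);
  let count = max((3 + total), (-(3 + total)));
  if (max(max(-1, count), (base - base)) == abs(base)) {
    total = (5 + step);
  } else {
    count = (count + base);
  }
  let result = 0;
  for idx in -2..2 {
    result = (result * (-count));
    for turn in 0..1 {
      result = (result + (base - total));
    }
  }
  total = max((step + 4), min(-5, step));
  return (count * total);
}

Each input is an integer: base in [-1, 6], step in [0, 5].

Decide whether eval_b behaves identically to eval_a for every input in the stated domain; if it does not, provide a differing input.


base=2, step=1 yields 20 from eval_a but 10 from eval_b.
verdict: not equivalent; witness: base=2, step=1


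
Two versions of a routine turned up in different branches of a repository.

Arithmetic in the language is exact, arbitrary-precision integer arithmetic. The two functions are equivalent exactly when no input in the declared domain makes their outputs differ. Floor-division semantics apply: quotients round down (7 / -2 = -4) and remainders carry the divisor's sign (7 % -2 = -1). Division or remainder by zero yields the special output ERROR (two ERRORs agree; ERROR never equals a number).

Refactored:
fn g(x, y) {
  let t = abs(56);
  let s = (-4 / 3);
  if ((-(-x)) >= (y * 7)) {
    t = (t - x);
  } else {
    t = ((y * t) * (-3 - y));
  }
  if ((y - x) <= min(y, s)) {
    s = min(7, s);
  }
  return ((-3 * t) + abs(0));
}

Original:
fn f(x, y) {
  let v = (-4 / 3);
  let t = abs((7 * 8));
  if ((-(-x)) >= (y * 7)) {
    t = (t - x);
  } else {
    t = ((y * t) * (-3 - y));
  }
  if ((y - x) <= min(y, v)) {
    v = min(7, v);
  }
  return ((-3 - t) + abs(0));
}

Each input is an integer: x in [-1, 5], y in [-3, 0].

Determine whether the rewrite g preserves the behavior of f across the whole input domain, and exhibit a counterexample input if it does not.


There is a counterexample at x=-1, y=-3: -60 on one side, -171 on the other.
f: v = -2; t = 56; ((-(-x)) >= (y * 7)) -> true; t = 57; ((y - x) <= min(y, v)) -> false; return -60
g: t = 56; s = -2; ((-(-x)) >= (y * 7)) -> true; t = 57; ((y - x) <= min(y, s)) -> false; return -171
verdict: not equivalent; witness: x=-1, y=-3


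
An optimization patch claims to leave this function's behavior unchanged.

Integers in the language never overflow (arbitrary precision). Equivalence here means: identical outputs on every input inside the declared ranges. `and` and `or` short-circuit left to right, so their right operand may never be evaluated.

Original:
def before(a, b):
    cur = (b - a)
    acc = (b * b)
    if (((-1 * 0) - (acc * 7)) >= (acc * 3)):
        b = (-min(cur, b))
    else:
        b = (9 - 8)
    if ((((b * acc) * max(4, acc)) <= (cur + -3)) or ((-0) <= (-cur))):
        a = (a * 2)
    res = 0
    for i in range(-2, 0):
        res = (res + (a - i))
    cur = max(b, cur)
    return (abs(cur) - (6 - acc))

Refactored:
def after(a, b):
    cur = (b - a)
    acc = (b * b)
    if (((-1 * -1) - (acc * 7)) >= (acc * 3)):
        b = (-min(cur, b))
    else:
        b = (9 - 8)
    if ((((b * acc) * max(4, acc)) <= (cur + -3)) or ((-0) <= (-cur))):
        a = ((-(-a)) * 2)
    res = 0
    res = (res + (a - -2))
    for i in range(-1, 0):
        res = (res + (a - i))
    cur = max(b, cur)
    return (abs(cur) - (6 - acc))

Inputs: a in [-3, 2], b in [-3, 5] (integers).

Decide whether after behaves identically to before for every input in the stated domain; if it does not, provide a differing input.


The suspicious edit (`0` became `-1`) never changes the result for any input inside the declared domain.
Spot check at a=-2, b=4 — before: cur=6, then acc=16, then (((-1 * 0) - (acc * 7)) >= (acc * 3)) is false, then b=1, then ((((b * acc) * max(4, acc)) <= (cur + -3)) or ((-0) <= (-cur))) is false, then res=0, then (i=-2), then res=0, then (i=-1), then res=-1, then cur=6, then returns 16. after: cur=6, then acc=16, then (((-1 * -1) - (acc * 7)) >= (acc * 3)) is false, then b=1, then ((((b * acc) * max(4, acc)) <= (cur + -3)) or ((-0) <= (-cur))) is false, then res=0, then res=0, then (i=-1), then res=-1, then cur=6, then returns 16. Both give 16.
Across all 54 domain points the two functions coincide.
verdict: equivalent


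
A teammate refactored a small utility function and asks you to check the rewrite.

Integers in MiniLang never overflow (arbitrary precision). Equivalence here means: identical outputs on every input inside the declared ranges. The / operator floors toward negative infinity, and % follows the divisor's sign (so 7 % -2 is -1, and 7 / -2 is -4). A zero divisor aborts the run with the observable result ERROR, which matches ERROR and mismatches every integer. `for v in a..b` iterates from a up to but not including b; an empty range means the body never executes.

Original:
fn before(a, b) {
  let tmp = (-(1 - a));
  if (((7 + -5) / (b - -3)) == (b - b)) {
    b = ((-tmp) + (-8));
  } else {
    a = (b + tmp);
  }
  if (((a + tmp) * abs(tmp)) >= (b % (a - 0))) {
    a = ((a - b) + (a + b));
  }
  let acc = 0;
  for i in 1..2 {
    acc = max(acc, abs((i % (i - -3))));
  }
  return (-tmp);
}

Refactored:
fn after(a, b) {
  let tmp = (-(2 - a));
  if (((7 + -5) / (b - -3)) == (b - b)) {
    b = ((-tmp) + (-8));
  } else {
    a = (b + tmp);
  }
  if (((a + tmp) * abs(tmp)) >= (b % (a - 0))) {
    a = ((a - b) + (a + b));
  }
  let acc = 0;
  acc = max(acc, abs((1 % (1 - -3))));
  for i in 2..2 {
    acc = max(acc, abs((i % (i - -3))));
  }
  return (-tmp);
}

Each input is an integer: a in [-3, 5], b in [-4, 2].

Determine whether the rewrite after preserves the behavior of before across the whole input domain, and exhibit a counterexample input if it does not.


Take a=-3, b=-4.
before: tmp=-4, then (((7 + -5) / (b - -3)) == (b - b)) is false, then a=-8, then (((a + tmp) * abs(tmp)) >= (b % (a - 0))) is false, then acc=0, then (i=1), then acc=1, then returns 4
after: tmp=-5, then (((7 + -5) / (b - -3)) == (b - b)) is false, then a=-9, then (((a + tmp) * abs(tmp)) >= (b % (a - 0))) is false, then acc=0, then acc=1, then the loop over i runs zero times, then returns 5
4 vs 5 — the two versions disagree here.
verdict: not equivalent; witness: a=-3, b=-4


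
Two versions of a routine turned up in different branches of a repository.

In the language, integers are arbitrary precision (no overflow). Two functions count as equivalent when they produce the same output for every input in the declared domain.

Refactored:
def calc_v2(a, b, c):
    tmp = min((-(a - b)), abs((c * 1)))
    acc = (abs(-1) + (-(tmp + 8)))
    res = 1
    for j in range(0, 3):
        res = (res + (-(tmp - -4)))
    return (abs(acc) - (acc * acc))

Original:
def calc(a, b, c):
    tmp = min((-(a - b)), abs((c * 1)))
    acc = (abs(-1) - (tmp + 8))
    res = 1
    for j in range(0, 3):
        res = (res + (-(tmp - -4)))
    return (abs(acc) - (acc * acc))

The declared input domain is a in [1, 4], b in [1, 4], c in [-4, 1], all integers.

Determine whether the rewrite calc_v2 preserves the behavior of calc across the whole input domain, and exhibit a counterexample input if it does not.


The two are interchangeable: arithmetic usage differs, and every declared input agrees.
As a probe, take a=2, b=1, c=-4: calc runs tmp = -1; acc = -6; res = 1; [j=0]; res = -2; [j=1]; res = -5; [j=2]; res = -8; return -30; calc_v2 runs tmp = -1; acc = -6; res = 1; [j=0]; res = -2; [j=1]; res = -5; [j=2]; res = -8; return -30; both end at -30.
Every one of the 96 inputs gives matching results.
verdict: equivalent


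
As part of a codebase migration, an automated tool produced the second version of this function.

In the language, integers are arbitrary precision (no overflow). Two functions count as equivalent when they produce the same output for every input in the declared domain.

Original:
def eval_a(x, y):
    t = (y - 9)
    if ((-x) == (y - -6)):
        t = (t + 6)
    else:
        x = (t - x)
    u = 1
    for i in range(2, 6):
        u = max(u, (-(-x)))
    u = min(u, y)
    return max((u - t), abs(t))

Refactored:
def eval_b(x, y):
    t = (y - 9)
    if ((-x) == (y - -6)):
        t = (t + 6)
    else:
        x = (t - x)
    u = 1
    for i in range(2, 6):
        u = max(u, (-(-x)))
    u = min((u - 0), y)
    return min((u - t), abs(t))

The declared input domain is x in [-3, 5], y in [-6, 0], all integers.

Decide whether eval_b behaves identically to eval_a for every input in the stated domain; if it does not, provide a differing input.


The rewrite breaks on x=-3, y=-6, where the results are 15 and 9.
eval_a: t := -15 | ((-x) == (y - -6)): false | x := -12 | u := 1 | iter i=2: | u := 1 | iter i=3: | u := 1 | iter i=4: | u := 1 | iter i=5: | u := 1 | u := -6 | result 15
eval_b: t := -15 | ((-x) == (y - -6)): false | x := -12 | u := 1 | iter i=2: | u := 1 | iter i=3: | u := 1 | iter i=4: | u := 1 | iter i=5: | u := 1 | u := -6 | result 9
verdict: not equivalent; witness: x=-3, y=-6


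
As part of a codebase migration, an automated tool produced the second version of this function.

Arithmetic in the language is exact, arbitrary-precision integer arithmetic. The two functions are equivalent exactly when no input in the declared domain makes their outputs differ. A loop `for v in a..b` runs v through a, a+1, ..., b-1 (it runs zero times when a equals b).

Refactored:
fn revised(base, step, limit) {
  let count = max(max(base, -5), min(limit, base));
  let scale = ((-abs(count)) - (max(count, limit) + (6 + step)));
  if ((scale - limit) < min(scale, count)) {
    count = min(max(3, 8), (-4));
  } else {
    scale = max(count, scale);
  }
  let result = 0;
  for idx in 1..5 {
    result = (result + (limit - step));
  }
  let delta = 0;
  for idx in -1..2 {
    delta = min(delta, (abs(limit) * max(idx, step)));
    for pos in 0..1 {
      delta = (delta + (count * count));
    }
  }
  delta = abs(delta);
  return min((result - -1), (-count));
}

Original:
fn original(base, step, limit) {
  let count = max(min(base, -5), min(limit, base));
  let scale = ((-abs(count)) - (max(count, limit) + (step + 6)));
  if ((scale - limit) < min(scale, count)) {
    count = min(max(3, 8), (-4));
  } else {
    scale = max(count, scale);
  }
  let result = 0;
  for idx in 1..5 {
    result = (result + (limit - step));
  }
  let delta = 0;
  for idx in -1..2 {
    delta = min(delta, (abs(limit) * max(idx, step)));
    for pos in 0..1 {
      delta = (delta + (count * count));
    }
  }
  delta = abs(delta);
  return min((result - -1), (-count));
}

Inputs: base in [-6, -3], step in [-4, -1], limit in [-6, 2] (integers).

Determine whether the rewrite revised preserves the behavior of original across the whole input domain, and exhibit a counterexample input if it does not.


Try base=-6, step=-4, limit=-2.
original: count=-6, then scale=-6, then ((scale - limit) < min(scale, count)) is false, then scale=-6, then result=0, then (idx=1), then result=2, then (idx=2), then result=4, then (idx=3), then result=6, then (idx=4), then result=8, then delta=0, then (idx=-1), then delta=-2, then (pos=0), then delta=34, then (idx=0), then delta=0, then (pos=0), then delta=36, then (idx=1), then delta=2, then (pos=0), then delta=38, then delta=38, then returns 6
revised: count=-5, then scale=-5, then ((scale - limit) < min(scale, count)) is false, then scale=-5, then result=0, then (idx=1), then result=2, then (idx=2), then result=4, then (idx=3), then result=6, then (idx=4), then result=8, then delta=0, then (idx=-1), then delta=-2, then (pos=0), then delta=23, then (idx=0), then delta=0, then (pos=0), then delta=25, then (idx=1), then delta=2, then (pos=0), then delta=27, then delta=27, then returns 5
6 against 5: the behavior changed.
verdict: not equivalent; witness: base=-6, step=-4, limit=-2


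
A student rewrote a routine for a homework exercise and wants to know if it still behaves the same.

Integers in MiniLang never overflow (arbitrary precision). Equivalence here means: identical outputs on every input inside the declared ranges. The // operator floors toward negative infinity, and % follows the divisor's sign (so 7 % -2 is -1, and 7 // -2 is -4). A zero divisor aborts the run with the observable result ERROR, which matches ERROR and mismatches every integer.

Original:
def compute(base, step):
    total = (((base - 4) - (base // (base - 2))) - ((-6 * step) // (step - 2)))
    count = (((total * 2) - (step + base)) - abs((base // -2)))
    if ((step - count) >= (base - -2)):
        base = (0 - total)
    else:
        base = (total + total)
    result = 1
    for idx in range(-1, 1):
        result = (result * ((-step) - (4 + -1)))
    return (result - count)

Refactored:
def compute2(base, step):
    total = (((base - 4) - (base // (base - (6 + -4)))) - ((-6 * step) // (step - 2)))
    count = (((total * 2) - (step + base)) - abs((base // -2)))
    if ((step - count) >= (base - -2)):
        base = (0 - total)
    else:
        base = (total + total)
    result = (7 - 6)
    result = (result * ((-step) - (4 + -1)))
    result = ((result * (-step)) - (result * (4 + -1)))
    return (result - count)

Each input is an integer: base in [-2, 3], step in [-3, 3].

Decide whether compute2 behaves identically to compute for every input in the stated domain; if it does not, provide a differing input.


Differences: arithmetic usage differs, constant usage differs, loop structure differs, local variable names differ — yet all 42 inputs agree.
verdict: equivalent


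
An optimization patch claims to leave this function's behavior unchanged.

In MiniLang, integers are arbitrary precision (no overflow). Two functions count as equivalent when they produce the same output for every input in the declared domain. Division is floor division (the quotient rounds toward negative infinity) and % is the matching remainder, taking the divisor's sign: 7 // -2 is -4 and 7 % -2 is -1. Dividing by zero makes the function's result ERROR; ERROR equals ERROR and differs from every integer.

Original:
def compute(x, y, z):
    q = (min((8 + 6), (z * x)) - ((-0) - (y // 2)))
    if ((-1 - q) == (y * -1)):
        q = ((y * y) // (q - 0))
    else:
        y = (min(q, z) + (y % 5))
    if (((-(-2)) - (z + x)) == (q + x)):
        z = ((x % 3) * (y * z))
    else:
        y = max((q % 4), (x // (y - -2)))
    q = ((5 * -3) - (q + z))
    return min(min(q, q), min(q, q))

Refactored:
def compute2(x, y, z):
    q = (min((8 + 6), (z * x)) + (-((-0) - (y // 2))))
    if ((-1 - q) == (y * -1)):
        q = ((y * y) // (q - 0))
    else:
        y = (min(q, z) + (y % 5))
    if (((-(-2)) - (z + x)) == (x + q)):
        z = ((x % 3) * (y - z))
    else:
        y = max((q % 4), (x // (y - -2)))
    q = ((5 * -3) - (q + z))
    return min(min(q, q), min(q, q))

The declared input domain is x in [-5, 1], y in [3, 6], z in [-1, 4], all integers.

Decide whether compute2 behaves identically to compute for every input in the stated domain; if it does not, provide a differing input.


The rewrite breaks on x=-2, y=6, z=-1, where the results are -16 and -29.
compute: q becomes 5; next ((-1 - q) == (y * -1)) evaluates to true; next q becomes 7; next (((-(-2)) - (z + x)) == (q + x)) evaluates to true; next z becomes -6; next q becomes -16; next final value -16
compute2: q becomes 5; next ((-1 - q) == (y * -1)) evaluates to true; next q becomes 7; next (((-(-2)) - (z + x)) == (x + q)) evaluates to true; next z becomes 7; next q becomes -29; next final value -29
verdict: not equivalent; witness: x=-2, y=6, z=-1


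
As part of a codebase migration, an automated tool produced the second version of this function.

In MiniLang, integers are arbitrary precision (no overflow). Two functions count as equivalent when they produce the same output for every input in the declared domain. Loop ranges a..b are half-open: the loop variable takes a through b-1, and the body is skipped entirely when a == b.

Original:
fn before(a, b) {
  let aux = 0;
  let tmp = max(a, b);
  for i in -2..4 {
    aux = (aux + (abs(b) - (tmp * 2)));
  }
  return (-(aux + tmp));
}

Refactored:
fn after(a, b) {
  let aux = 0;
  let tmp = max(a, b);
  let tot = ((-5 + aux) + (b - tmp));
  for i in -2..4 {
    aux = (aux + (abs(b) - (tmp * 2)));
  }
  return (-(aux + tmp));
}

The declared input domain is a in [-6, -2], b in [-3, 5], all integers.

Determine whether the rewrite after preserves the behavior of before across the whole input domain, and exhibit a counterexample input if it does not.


Equivalent. One difference looks behavioral, but it never changes the outcome for any declared input.
Across all 45 domain points the two functions coincide.
As a probe, take a=-6, b=-3: before runs aux becomes 0; next tmp becomes -3; next at i=-2:; next aux becomes 9; next at i=-1:; next aux becomes 18; next at i=0:; next aux becomes 27; next at i=1:; next aux becomes 36; next at i=2:; next aux becomes 45; next at i=3:; next aux becomes 54; next final value -51; after runs aux becomes 0; next tmp becomes -3; next tot becomes -5; next at i=-2:; next aux becomes 9; next at i=-1:; next aux becomes 18; next at i=0:; next aux becomes 27; next at i=1:; next aux becomes 36; next at i=2:; next aux becomes 45; next at i=3:; next aux becomes 54; next final value -51; both end at -51.
verdict: equivalent


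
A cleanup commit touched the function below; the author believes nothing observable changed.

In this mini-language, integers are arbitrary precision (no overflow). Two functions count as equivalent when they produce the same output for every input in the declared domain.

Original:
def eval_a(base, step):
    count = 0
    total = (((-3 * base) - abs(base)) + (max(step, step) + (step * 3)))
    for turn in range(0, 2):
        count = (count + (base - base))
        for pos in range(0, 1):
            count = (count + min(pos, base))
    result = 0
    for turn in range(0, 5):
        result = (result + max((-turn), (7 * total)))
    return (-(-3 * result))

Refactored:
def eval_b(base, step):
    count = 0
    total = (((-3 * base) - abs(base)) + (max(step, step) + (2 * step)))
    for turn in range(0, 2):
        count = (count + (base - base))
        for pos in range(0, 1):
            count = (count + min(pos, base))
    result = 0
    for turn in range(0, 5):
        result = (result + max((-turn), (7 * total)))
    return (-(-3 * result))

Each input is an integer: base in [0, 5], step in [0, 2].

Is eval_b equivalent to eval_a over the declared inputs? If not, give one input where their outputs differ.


The rewrite breaks on base=0, step=1, where the results are 420 and 315.
eval_a: count = 0; total = 4; [turn=0]; count = 0; [pos=0]; count = 0; [turn=1]; count = 0; [pos=0]; count = 0; result = 0; [turn=0]; result = 28; [turn=1]; result = 56; [turn=2]; result = 84; [turn=3]; result = 112; [turn=4]; result = 140; return 420
eval_b: count = 0; total = 3; [turn=0]; count = 0; [pos=0]; count = 0; [turn=1]; count = 0; [pos=0]; count = 0; result = 0; [turn=0]; result = 21; [turn=1]; result = 42; [turn=2]; result = 63; [turn=3]; result = 84; [turn=4]; result = 105; return 315
verdict: not equivalent; witness: base=0, step=1


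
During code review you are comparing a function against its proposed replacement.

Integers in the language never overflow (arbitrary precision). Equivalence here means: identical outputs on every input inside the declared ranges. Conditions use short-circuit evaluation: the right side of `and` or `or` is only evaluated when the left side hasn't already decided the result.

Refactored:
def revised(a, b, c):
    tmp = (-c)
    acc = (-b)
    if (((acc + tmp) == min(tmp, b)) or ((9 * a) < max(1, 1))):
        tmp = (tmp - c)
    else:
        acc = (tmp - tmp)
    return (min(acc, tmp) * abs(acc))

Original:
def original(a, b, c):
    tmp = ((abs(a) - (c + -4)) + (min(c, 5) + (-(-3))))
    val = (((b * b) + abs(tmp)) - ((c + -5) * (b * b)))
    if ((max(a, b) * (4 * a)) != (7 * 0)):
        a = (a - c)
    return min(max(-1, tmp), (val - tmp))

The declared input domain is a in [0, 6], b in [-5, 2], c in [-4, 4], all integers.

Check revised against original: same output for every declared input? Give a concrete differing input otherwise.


There is a counterexample at a=0, b=-5, c=-4: 7 on one side, 25 on the other.
original: tmp := 7 | val := 257 | ((max(a, b) * (4 * a)) != (7 * 0)): false | result 7
revised: tmp := 4 | acc := 5 | (((acc + tmp) == min(tmp, b)) or ((9 * a) < max(1, 1))): true | tmp := 8 | result 25
verdict: not equivalent; witness: a=0, b=-5, c=-4


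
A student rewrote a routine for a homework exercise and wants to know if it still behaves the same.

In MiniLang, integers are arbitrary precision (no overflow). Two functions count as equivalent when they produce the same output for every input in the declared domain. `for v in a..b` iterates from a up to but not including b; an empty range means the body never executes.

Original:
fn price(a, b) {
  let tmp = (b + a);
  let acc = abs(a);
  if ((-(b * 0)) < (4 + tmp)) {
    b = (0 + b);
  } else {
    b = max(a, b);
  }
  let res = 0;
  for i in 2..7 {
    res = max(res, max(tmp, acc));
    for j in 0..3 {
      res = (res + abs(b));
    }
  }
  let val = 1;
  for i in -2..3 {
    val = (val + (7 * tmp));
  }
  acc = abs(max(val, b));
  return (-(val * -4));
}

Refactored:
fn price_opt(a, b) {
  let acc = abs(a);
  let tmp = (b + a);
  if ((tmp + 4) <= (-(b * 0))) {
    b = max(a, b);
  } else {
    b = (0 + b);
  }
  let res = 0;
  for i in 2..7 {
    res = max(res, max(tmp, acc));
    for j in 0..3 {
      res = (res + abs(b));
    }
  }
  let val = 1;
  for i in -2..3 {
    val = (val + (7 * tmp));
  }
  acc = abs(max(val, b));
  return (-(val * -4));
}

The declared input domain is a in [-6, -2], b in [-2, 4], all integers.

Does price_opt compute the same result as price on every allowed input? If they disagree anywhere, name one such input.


Although comparison usage differs, 35/35 inputs agree.
verdict: equivalent


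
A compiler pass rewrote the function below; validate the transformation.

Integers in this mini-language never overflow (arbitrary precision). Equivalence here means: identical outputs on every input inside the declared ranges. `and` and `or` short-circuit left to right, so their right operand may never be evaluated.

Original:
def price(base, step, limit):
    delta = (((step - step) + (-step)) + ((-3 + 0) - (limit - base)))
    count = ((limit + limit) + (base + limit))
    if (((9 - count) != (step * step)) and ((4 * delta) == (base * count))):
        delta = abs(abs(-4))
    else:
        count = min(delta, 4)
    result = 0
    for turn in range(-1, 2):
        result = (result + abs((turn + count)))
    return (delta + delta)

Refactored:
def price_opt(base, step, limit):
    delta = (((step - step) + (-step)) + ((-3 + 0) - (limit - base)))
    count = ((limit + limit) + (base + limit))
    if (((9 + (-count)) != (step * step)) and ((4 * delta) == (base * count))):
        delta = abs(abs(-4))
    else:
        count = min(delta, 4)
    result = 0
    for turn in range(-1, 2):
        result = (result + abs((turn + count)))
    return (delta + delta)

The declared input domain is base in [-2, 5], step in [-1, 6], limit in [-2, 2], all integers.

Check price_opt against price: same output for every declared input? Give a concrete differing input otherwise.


Comparing the listings, the differences include: arithmetic usage differs.
One worked example (base=2, step=3, limit=-1) — price: delta = -3; count = -1; (((9 - count) != (step * step)) and ((4 * delta) == (base * count))) -> false; count = -3; result = 0; [turn=-1]; result = 4; [turn=0]; result = 7; [turn=1]; result = 9; return -6; price_opt: delta = -3; count = -1; (((9 + (-count)) != (step * step)) and ((4 * delta) == (base * count))) -> false; count = -3; result = 0; [turn=-1]; result = 4; [turn=0]; result = 7; [turn=1]; result = 9; return -6; agreement on -6.
An exhaustive pass over the 320 declared inputs shows identical outputs.
verdict: equivalent


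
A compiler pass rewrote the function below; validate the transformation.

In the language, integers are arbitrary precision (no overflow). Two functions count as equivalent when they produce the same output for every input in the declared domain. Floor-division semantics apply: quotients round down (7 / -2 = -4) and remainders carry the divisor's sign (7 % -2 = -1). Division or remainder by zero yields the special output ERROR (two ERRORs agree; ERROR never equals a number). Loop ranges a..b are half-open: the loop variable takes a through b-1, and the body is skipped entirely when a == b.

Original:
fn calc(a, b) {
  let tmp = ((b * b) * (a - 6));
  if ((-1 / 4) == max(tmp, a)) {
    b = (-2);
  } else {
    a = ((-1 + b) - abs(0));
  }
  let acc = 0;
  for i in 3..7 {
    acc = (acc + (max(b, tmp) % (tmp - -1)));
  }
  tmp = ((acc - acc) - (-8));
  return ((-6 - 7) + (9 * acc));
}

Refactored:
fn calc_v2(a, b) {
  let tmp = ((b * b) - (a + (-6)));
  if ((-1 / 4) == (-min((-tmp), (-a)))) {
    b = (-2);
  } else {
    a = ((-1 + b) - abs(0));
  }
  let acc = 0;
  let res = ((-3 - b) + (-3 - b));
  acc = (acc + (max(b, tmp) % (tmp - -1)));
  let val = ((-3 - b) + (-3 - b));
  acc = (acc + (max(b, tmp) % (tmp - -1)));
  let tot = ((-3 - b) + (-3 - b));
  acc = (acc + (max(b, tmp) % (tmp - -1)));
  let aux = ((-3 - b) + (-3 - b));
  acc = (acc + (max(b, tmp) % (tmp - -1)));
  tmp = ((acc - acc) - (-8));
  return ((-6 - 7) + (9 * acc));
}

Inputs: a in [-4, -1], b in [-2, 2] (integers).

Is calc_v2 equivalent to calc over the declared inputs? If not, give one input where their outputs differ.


These are not equivalent — on a=-4, b=-2 the outputs split (-85 vs 491).
calc: tmp = -40; ((-1 / 4) == max(tmp, a)) -> false; a = -3; acc = 0; [i=3]; acc = -2; [i=4]; acc = -4; [i=5]; acc = -6; [i=6]; acc = -8; tmp = 8; return -85
calc_v2: tmp = 14; ((-1 / 4) == (-min((-tmp), (-a)))) -> false; a = -3; acc = 0; res = -2; acc = 14; val = -2; acc = 28; tot = -2; acc = 42; aux = -2; acc = 56; tmp = 8; return 491
verdict: not equivalent; witness: a=-4, b=-2


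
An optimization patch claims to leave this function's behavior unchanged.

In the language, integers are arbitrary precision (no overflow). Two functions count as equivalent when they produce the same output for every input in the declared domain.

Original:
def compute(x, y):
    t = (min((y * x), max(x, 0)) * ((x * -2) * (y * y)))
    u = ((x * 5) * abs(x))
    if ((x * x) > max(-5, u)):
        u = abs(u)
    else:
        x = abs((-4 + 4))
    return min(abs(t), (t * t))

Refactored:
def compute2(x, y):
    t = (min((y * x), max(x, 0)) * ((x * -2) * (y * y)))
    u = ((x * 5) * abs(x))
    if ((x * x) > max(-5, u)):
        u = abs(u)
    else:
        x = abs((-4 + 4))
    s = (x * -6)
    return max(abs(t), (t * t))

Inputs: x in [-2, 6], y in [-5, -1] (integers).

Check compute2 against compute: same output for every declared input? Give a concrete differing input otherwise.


There is a counterexample at x=1, y=-5: 250 on one side, 62500 on the other.
compute: t = 250; u = 5; ((x * x) > max(-5, u)) -> false; x = 0; return 250
compute2: t = 250; u = 5; ((x * x) > max(-5, u)) -> false; x = 0; s = 0; return 62500
verdict: not equivalent; witness: x=1, y=-5


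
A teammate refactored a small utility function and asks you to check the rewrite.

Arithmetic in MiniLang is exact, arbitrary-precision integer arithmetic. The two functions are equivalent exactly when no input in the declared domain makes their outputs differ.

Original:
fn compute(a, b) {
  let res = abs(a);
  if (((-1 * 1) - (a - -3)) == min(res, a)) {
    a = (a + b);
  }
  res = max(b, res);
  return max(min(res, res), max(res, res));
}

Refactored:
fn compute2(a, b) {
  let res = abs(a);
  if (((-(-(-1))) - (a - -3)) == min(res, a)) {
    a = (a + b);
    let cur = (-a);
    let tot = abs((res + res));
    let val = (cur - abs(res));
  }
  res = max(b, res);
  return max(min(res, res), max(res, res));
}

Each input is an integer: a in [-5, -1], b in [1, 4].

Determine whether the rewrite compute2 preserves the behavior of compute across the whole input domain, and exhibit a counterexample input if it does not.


Reading the diff, among the changes: arithmetic usage differs; statement counts differ; constant usage differs; min/max/abs usage differs; local variable names differ.
As a probe, take a=-3, b=1: compute runs res becomes 3; next (((-1 * 1) - (a - -3)) == min(res, a)) evaluates to false; next res becomes 3; next final value 3; compute2 runs res becomes 3; next (((-(-(-1))) - (a - -3)) == min(res, a)) evaluates to false; next res becomes 3; next final value 3; both end at 3.
Across all 20 domain points the two functions coincide.
verdict: equivalent


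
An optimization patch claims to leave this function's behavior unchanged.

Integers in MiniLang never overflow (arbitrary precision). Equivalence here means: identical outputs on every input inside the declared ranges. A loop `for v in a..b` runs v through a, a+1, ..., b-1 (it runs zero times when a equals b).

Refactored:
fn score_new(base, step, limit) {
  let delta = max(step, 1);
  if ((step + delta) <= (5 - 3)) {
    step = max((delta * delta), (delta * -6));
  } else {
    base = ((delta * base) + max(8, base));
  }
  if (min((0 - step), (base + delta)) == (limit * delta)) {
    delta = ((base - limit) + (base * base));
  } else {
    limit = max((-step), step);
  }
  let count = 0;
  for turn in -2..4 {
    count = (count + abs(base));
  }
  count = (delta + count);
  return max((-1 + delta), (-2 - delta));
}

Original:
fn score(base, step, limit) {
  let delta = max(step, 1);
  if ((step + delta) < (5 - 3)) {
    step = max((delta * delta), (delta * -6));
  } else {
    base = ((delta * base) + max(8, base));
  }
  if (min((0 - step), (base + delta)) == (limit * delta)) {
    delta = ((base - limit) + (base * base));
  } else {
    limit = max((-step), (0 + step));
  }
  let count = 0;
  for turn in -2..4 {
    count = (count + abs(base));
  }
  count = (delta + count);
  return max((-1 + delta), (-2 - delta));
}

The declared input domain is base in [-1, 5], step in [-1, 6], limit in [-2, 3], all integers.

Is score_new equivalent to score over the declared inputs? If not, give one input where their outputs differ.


base=-1, step=1, limit=-1 yields 56 from score but 0 from score_new.
verdict: not equivalent; witness: base=-1, step=1, limit=-1


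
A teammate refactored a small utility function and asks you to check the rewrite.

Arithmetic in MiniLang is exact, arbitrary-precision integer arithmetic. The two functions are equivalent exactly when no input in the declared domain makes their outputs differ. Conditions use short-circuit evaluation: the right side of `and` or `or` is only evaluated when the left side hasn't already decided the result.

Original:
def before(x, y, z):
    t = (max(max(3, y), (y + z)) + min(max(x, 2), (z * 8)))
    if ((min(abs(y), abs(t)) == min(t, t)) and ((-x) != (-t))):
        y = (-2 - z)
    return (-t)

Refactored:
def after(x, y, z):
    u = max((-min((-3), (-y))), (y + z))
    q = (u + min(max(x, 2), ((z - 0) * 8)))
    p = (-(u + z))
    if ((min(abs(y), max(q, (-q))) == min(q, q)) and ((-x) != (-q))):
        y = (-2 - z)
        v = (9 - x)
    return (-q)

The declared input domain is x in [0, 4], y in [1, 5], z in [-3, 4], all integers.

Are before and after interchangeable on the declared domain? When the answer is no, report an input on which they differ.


Although statement counts differ, and local variable names differ, and arithmetic usage differs, and min/max/abs usage differs, and constant usage differs, 200/200 inputs agree.
verdict: equivalent
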